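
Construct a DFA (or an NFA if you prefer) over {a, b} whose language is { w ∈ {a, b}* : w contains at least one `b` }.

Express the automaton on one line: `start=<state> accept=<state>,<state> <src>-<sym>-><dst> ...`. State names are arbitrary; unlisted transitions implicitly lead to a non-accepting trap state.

Count `b`s, saturating at 2: state q0 means no `b` yet, q1 means one `b` seen, q2 means more than one. Each `b` increments (capped at q2); other symbols loop. Accept from {q1, q2}.
With 3 states:
        a   b  
>  q0   q0  q1 
 * q1   q1  q2 
 * q2   q2  q2 
(> = start, * = accepting)

start=q0 accept=q1,q2 q0-a->q0 q0-b->q1 q1-a->q1 q1-b->q2 q2-a->q2 q2-b->q2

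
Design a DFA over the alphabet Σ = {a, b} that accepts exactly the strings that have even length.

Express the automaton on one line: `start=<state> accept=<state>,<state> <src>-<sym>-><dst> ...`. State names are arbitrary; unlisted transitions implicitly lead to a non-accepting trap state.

start=q0 accept=q0 q0-a->q1 q0-b->q1 q1-a->q0 q1-b->q0

Count input length modulo 2: every symbol advances one step around the cycle q0 → q1 → q0. Accept at q0.
        a   b  
>* q0   q1  q1 
   q1   q0  q0 
(> = start, * = accepting)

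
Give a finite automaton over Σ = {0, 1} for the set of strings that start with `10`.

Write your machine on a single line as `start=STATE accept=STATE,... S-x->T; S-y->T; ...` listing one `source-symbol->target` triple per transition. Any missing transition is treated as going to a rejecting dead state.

start=q0; accept=q2; q0-0->q3; q0-1->q1; q1-0->q2; q1-1->q3; q2-0->q2; q2-1->q2; q3-0->q3; q3-1->q3

Check the first 2 symbols one by one: q0 through q1 record how many have matched `10` so far; any wrong symbol goes to the dead state q3. After all 2 match we enter the accepting sink q2.
4 states suffice.
        0   1  
>  q0   q3  q1 
   q1   q2  q3 
 * q2   q2  q2 
   q3   q3  q3 
(> = start, * = accepting)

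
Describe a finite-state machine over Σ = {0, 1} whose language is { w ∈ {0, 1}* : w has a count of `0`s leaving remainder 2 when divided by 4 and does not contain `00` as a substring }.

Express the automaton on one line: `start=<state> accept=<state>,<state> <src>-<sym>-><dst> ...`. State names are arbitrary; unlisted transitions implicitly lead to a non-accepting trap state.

start=A accept=E,F A-0->B A-1->A B-0->C B-1->D C-0->C C-1->C D-0->E D-1->D E-0->C E-1->F F-0->G F-1->F G-0->C G-1->H H-0->I H-1->H I-0->C I-1->A

Run two small machines in parallel and take their product. One (4 states) tracks the count of `0`s modulo 4; the other (3 states) tracks partial matches of the forbidden pattern `00`. Each combined state is a pair, one component from each; accept when both components accept. Minimizing collapses redundant product states.
       0  1 
>  A   B  A 
   B   C  D 
   C   C  C 
   D   E  D 
 * E   C  F 
 * F   G  F 
   G   C  H 
   H   I  H 
   I   C  A 
(> = start, * = accepting)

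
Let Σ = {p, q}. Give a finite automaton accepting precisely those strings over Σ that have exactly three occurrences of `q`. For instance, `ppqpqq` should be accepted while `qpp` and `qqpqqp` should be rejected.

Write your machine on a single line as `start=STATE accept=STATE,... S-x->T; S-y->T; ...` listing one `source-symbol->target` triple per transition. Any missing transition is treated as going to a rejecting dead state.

start=s0; accept=s3; s0-p->s0; s0-q->s1; s1-p->s1; s1-q->s2; s2-p->s2; s2-q->s3; s3-p->s3; s3-q->s4; s4-p->s4; s4-q->s4

Count `q`s, saturating at 4: states s0 through s3 mean 0 through 3 `q`s seen; s4 means more than 3. Each `q` increments (capped at s4); other symbols loop. Accept from {s3}.
5 states suffice.
        p   q  
>  s0   s0  s1 
   s1   s1  s2 
   s2   s2  s3 
 * s3   s3  s4 
   s4   s4  s4 
(> = start, * = accepting)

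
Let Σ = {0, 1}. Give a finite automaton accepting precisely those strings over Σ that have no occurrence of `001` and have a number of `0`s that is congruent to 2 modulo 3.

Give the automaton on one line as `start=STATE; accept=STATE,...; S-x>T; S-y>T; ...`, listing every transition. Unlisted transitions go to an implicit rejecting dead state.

start=A; accept=C,G,J; A-0>B; A-1>A; B-0>C; B-1>D; C-0>E; C-1>F; D-0>G; D-1>D; E-0>H; E-1>I; F-0>I; F-1>F; G-0>E; G-1>J; H-0>C; H-1>K; I-0>K; I-1>I; J-0>L; J-1>J; K-0>F; K-1>K; L-0>H; L-1>A

Build one automaton per condition and run them in lockstep. One (4 states) tracks partial matches of the forbidden pattern `001`; the other (3 states) tracks the count of `0`s modulo 3. Each combined state is a pair, one component from each; accept when both components accept.
A 12-state machine:
       0  1 
>  A   B  A 
   B   C  D 
 * C   E  F 
   D   G  D 
   E   H  I 
   F   I  F 
 * G   E  J 
   H   C  K 
   I   K  I 
 * J   L  J 
   K   F  K 
   L   H  A 
(> = start, * = accepting)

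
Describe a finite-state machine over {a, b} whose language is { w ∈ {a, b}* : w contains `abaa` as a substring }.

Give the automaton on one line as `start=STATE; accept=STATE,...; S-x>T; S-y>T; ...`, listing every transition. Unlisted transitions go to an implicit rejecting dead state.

Track how much of `abaa` has been matched so far: state q0 is no progress, q4 is the absorbing accept state reached once `abaa` has occurred. Intermediate states record partial matches; on a mismatch, fall back to the longest reusable overlap.
5 states suffice.
        a   b  
>  q0   q1  q0 
   q1   q1  q2 
   q2   q3  q0 
   q3   q4  q2 
 * q4   q4  q4 
(> = start, * = accepting)

start=q0; accept=q4; q0-a>q1; q0-b>q0; q1-a>q1; q1-b>q2; q2-a>q3; q2-b>q0; q3-a>q4; q3-b>q2; q4-a>q4; q4-b>q4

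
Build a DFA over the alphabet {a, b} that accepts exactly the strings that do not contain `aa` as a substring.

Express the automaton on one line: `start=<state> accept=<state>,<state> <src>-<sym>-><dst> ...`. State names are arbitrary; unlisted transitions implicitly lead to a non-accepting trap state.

start=S0 accept=S0,S1 S0-a->S1 S0-b->S0 S1-a->S2 S1-b->S0 S2-a->S2 S2-b->S2

Track partial matches of the forbidden pattern `aa`. State S2 is a dead state reached once `aa` has occurred; every other state accepts. S0 means no part of `aa` is currently matched.
3 states suffice.
        a   b  
>* S0   S1  S0 
 * S1   S2  S0 
   S2   S2  S2 
(> = start, * = accepting)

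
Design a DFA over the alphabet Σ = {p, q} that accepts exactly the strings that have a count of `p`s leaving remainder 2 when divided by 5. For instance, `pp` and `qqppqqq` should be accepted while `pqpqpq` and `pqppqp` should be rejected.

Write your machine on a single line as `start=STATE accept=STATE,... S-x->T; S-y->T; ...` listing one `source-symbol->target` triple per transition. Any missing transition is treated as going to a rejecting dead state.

The only thing that matters is how many `p`s have appeared, reduced mod 5. Use one state per residue: A for 0, …, E for 4. Reading `p` moves to the next residue; anything else stays put. C is accepting.
       p  q 
>  A   B  A 
   B   C  B 
 * C   D  C 
   D   E  D 
   E   A  E 
(> = start, * = accepting)

start=A; accept=C; A-p->B; A-q->A; B-p->C; B-q->B; C-p->D; C-q->C; D-p->E; D-q->D; E-p->A; E-q->E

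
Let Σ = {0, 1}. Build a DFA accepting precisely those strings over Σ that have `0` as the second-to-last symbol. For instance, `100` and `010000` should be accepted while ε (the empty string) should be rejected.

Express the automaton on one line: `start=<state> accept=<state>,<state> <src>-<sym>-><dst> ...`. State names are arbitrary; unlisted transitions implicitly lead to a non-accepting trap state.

A DFA must remember the last 2 symbols (since which symbol is second-to-last isn't known until the input ends). Use one state per possible window of the last ≤2 symbols; accept from those whose window starts with `0`.
With 7 states:
        0   1  
>  q0   q1  q2 
   q1   q3  q4 
   q2   q5  q6 
 * q3   q3  q4 
 * q4   q5  q6 
   q5   q3  q4 
   q6   q5  q6 
(> = start, * = accepting)

start=q0 accept=q3,q4 q0-0->q1 q0-1->q2 q1-0->q3 q1-1->q4 q2-0->q5 q2-1->q6 q3-0->q3 q3-1->q4 q4-0->q5 q4-1->q6 q5-0->q3 q5-1->q4 q6-0->q5 q6-1->q6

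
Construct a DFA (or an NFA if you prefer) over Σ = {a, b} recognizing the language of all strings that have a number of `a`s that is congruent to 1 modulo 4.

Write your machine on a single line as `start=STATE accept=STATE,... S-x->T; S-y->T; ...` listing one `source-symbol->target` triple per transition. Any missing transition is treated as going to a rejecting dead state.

start=q0; accept=q1; q0-a->q1; q0-b->q0; q1-a->q2; q1-b->q1; q2-a->q3; q2-b->q2; q3-a->q0; q3-b->q3

The only thing that matters is how many `a`s have appeared, reduced mod 4. Use one state per residue: q0 for 0, …, q3 for 3. Reading `a` moves to the next residue; anything else stays put. q1 is accepting.
4 states suffice.
        a   b  
>  q0   q1  q0 
 * q1   q2  q1 
   q2   q3  q2 
   q3   q0  q3 
(> = start, * = accepting)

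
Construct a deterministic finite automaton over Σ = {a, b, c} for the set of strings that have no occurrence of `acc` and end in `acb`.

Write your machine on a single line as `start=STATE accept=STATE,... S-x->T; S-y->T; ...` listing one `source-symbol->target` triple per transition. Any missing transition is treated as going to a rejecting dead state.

start=q0; accept=q3; q0-a->q1; q0-b->q0; q0-c->q0; q1-a->q1; q1-b->q0; q1-c->q2; q2-a->q1; q2-b->q3; q2-c->q4; q3-a->q1; q3-b->q0; q3-c->q0; q4-a->q4; q4-b->q4; q4-c->q4

Build one automaton per condition and run them in lockstep. The first has 4 states tracking partial matches of the forbidden pattern `acc`; the second has 4 states tracking how much of the suffix `acb` has currently been matched. A product state is a pair (one from each), accepting exactly when both do. After merging equivalent states the machine shrinks.
5 states suffice.
        a   b   c  
>  q0   q1  q0  q0 
   q1   q1  q0  q2 
   q2   q1  q3  q4 
 * q3   q1  q0  q0 
   q4   q4  q4  q4 
(> = start, * = accepting)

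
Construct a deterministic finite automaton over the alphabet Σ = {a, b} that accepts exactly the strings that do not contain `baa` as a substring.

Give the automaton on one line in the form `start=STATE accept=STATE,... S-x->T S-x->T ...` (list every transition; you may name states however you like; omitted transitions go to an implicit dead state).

This is the complement of 'contains `baa`'. Use the same substring-matching states — S0 through S3 holding how much of `baa` has just been matched — but flip the accepting set: everything except the trap S3 accepts.
A 4-state machine:
        a   b  
>* S0   S0  S1 
 * S1   S2  S1 
 * S2   S3  S1 
   S3   S3  S3 
(> = start, * = accepting)

start=S0 accept=S0,S1,S2 S0-a->S0 S0-b->S1 S1-a->S2 S1-b->S1 S2-a->S3 S2-b->S1 S3-a->S3 S3-b->S3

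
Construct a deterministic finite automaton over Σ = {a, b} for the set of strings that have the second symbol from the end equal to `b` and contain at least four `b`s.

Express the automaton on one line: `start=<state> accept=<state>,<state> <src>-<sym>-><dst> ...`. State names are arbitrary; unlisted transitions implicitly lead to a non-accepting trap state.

Run two small machines in parallel and take their product. One (7 states) tracks the last 2 symbols read; the other (6 states) tracks the count of `b`s, saturating at 5. Each combined state is a pair, one component from each; accept when both components accept. After merging equivalent states the machine shrinks.
With 8 states:
        a   b  
>  s0   s0  s1 
   s1   s1  s2 
   s2   s2  s3 
   s3   s4  s5 
   s4   s4  s6 
 * s5   s7  s5 
   s6   s7  s5 
 * s7   s4  s6 
(> = start, * = accepting)

start=s0 accept=s5,s7 s0-a->s0 s0-b->s1 s1-a->s1 s1-b->s2 s2-a->s2 s2-b->s3 s3-a->s4 s3-b->s5 s4-a->s4 s4-b->s6 s5-a->s7 s5-b->s5 s6-a->s7 s6-b->s5 s7-a->s4 s7-b->s6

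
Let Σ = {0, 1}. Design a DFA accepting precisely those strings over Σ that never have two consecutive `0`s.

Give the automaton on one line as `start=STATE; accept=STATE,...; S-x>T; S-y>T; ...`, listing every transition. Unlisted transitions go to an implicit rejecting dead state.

start=s0; accept=s0,s1; s0-0>s1; s0-1>s0; s1-0>s2; s1-1>s0; s2-0>s2; s2-1>s2

Track partial matches of the forbidden pattern `00`. State s2 is a dead state reached once `00` has occurred; every other state accepts. s0 means no part of `00` is currently matched.
3 states suffice.
        0   1  
>* s0   s1  s0 
 * s1   s2  s0 
   s2   s2  s2 
(> = start, * = accepting)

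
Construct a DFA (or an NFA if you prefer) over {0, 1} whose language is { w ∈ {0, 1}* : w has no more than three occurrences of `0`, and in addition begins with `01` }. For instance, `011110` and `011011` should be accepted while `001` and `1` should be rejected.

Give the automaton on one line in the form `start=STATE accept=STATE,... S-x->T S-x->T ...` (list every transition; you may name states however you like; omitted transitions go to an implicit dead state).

start=s0 accept=s4,s7,s9 s0-0->s1 s0-1->s2 s1-0->s3 s1-1->s4 s2-0->s5 s2-1->s2 s3-0->s6 s3-1->s3 s4-0->s7 s4-1->s4 s5-0->s3 s5-1->s5 s6-0->s8 s6-1->s6 s7-0->s9 s7-1->s7 s8-0->s8 s8-1->s8 s9-0->s10 s9-1->s9 s10-0->s10 s10-1->s10

Handle the two conditions separately and then intersect. One (5 states) tracks the count of `0`s, saturating at 4; the other (4 states) tracks whether the input so far still matches the prefix `01`. Each combined state is a pair, one component from each; accept when both components accept.
          0    1  
>  s0     s1   s2 
   s1     s3   s4 
   s2     s5   s2 
   s3     s6   s3 
 * s4     s7   s4 
   s5     s3   s5 
   s6     s8   s6 
 * s7     s9   s7 
   s8     s8   s8 
 * s9    s10   s9 
   s10   s10  s10 
(> = start, * = accepting)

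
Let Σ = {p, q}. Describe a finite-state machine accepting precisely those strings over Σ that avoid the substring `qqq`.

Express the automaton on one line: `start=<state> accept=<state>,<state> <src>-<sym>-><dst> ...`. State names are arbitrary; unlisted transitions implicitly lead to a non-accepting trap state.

Track partial matches of the forbidden pattern `qqq`. State S3 is a dead state reached once `qqq` has occurred; every other state accepts. S0 means no part of `qqq` is currently matched.
With 4 states:
        p   q  
>* S0   S0  S1 
 * S1   S0  S2 
 * S2   S0  S3 
   S3   S3  S3 
(> = start, * = accepting)

start=S0 accept=S0,S1,S2 S0-p->S0 S0-q->S1 S1-p->S0 S1-q->S2 S2-p->S0 S2-q->S3 S3-p->S3 S3-q->S3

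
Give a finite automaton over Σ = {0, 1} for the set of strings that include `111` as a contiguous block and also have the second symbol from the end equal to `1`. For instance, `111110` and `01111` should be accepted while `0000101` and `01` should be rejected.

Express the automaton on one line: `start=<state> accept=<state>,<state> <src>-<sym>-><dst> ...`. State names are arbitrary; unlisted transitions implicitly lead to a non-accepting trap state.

start=s0 accept=s3,s4 s0-0->s0 s0-1->s1 s1-0->s0 s1-1->s2 s2-0->s0 s2-1->s3 s3-0->s4 s3-1->s3 s4-0->s5 s4-1->s6 s5-0->s5 s5-1->s6 s6-0->s4 s6-1->s3

Handle the two conditions separately and then intersect. One (4 states) tracks whether and how much of `111` has been seen; the other (7 states) tracks the last 2 symbols read. Each combined state is a pair, one component from each; accept when both components accept. After merging equivalent states the machine shrinks.
7 states suffice.
        0   1  
>  s0   s0  s1 
   s1   s0  s2 
   s2   s0  s3 
 * s3   s4  s3 
 * s4   s5  s6 
   s5   s5  s6 
   s6   s4  s3 
(> = start, * = accepting)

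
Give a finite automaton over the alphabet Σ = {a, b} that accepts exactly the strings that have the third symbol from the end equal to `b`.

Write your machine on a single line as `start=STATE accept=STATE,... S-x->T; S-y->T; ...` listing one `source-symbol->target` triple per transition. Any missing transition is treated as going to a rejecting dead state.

A DFA must remember the last 3 symbols (since which symbol is third-to-last isn't known until the input ends). Use one state per possible window of the last ≤3 symbols; accept from those whose window starts with `b`.
          a    b  
>  S0     S1   S2 
   S1     S3   S4 
   S2     S5   S6 
   S3     S7   S8 
   S4     S9  S10 
   S5    S11  S12 
   S6    S13  S14 
   S7     S7   S8 
   S8     S9  S10 
   S9    S11  S12 
   S10   S13  S14 
 * S11    S7   S8 
 * S12    S9  S10 
 * S13   S11  S12 
 * S14   S13  S14 
(> = start, * = accepting)

start=S0; accept=S11,S12,S13,S14; S0-a->S1; S0-b->S2; S1-a->S3; S1-b->S4; S2-a->S5; S2-b->S6; S3-a->S7; S3-b->S8; S4-a->S9; S4-b->S10; S5-a->S11; S5-b->S12; S6-a->S13; S6-b->S14; S7-a->S7; S7-b->S8; S8-a->S9; S8-b->S10; S9-a->S11; S9-b->S12; S10-a->S13; S10-b->S14; S11-a->S7; S11-b->S8; S12-a->S9; S12-b->S10; S13-a->S11; S13-b->S12; S14-a->S13; S14-b->S14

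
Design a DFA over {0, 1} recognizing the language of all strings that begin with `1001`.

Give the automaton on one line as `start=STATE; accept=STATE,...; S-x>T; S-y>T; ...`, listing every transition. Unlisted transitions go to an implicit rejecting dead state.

start=q0; accept=q4; q0-0>q5; q0-1>q1; q1-0>q2; q1-1>q5; q2-0>q3; q2-1>q5; q3-0>q5; q3-1>q4; q4-0>q4; q4-1>q4; q5-0>q5; q5-1>q5

Check the first 4 symbols one by one: q0 through q3 record how many have matched `1001` so far; any wrong symbol goes to the dead state q5. After all 4 match we enter the accepting sink q4.
With 6 states:
        0   1  
>  q0   q5  q1 
   q1   q2  q5 
   q2   q3  q5 
   q3   q5  q4 
 * q4   q4  q4 
   q5   q5  q5 
(> = start, * = accepting)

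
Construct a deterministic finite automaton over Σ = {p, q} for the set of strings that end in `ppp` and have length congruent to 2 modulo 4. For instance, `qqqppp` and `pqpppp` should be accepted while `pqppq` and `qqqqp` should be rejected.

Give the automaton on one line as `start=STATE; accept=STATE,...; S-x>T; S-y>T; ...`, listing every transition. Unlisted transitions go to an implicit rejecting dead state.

Run two small machines in parallel and take their product. One (4 states) tracks how much of the suffix `ppp` has currently been matched; the other (4 states) tracks the input length modulo 4. Each combined state is a pair, one component from each; accept when both components accept. Minimizing collapses redundant product states.
7 states suffice.
        p   q  
>  s0   s1  s1 
   s1   s2  s2 
   s2   s3  s3 
   s3   s4  s0 
   s4   s5  s1 
   s5   s6  s2 
 * s6   s3  s3 
(> = start, * = accepting)

start=s0; accept=s6; s0-p>s1; s0-q>s1; s1-p>s2; s1-q>s2; s2-p>s3; s2-q>s3; s3-p>s4; s3-q>s0; s4-p>s5; s4-q>s1; s5-p>s6; s5-q>s2; s6-p>s3; s6-q>s3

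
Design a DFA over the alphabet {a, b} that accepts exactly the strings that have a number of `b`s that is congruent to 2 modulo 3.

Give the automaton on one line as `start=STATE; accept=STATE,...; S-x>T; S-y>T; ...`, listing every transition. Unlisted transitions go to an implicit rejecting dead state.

start=S0; accept=S2; S0-a>S0; S0-b>S1; S1-a>S1; S1-b>S2; S2-a>S2; S2-b>S0

Keep the running count of `b`s modulo 3: each `b` advances along the cycle S0 → S1 → S2 → S0 while other symbols loop. Accept at S2.
With 3 states:
        a   b  
>  S0   S0  S1 
   S1   S1  S2 
 * S2   S2  S0 
(> = start, * = accepting)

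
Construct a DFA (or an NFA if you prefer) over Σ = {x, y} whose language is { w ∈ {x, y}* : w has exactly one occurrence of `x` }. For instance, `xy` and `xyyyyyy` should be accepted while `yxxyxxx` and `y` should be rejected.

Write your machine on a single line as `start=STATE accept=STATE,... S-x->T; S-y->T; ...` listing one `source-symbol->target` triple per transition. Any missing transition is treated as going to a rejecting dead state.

Only the number of `x`s matters, and only up to 2. Make a chain s0 → s1 → s2 advanced by each `x` (with s2 absorbing); every other symbol self-loops. The accepting set is {s1}.
With 3 states:
        x   y  
>  s0   s1  s0 
 * s1   s2  s1 
   s2   s2  s2 
(> = start, * = accepting)

start=s0; accept=s1; s0-x->s1; s0-y->s0; s1-x->s2; s1-y->s1; s2-x->s2; s2-y->s2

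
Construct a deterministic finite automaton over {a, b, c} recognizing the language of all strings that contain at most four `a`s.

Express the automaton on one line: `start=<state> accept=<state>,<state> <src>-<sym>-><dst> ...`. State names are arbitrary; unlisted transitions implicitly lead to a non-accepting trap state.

Count `a`s, saturating at 5: states q0 through q4 mean 0 through 4 `a`s seen; q5 means more than 4. Each `a` increments (capped at q5); other symbols loop. Accept from {q0, q1, q2, q3, q4}.
A 6-state machine:
        a   b   c  
>* q0   q1  q0  q0 
 * q1   q2  q1  q1 
 * q2   q3  q2  q2 
 * q3   q4  q3  q3 
 * q4   q5  q4  q4 
   q5   q5  q5  q5 
(> = start, * = accepting)

start=q0 accept=q0,q1,q2,q3,q4 q0-a->q1 q0-b->q0 q0-c->q0 q1-a->q2 q1-b->q1 q1-c->q1 q2-a->q3 q2-b->q2 q2-c->q2 q3-a->q4 q3-b->q3 q3-c->q3 q4-a->q5 q4-b->q4 q4-c->q4 q5-a->q5 q5-b->q5 q5-c->q5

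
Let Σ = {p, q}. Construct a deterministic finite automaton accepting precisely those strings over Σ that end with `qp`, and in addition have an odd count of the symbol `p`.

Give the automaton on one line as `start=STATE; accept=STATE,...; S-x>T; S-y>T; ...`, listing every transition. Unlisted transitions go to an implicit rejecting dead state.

Build one automaton per condition and run them in lockstep. One (3 states) tracks how much of the suffix `qp` has currently been matched; the other (2 states) tracks the count of `p`s modulo 2. Each combined state is a pair, one component from each; accept when both components accept. Minimizing collapses redundant product states.
        p   q  
>  s0   s1  s2 
   s1   s0  s1 
   s2   s3  s2 
 * s3   s0  s1 
(> = start, * = accepting)

start=s0; accept=s3; s0-p>s1; s0-q>s2; s1-p>s0; s1-q>s1; s2-p>s3; s2-q>s2; s3-p>s0; s3-q>s1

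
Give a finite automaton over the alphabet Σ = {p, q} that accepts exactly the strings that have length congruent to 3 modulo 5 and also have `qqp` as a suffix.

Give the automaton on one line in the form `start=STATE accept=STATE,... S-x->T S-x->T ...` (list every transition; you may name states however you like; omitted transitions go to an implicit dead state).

start=A accept=G A-p->B A-q->C B-p->D B-q->D C-p->D C-q->E D-p->F D-q->F E-p->G E-q->F F-p->H F-q->H G-p->H G-q->H H-p->A H-q->A

Handle the two conditions separately and then intersect. One (5 states) tracks the input length modulo 5; the other (4 states) tracks how much of the suffix `qqp` has currently been matched. Each combined state is a pair, one component from each; accept when both components accept. After merging equivalent states the machine shrinks.
With 8 states:
       p  q 
>  A   B  C 
   B   D  D 
   C   D  E 
   D   F  F 
   E   G  F 
   F   H  H 
 * G   H  H 
   H   A  A 
(> = start, * = accepting)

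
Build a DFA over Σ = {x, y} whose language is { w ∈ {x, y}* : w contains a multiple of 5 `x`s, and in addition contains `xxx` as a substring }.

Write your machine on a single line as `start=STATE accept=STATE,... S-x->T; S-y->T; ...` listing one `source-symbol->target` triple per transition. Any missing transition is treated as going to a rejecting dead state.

Run two small machines in parallel and take their product. One (5 states) tracks the count of `x`s modulo 5; the other (4 states) tracks whether and how much of `xxx` has been seen. Each combined state is a pair, one component from each; accept when both components accept.
20 states suffice.
          x    y  
>  s0     s1   s0 
   s1     s2   s3 
   s2     s4   s5 
   s3     s6   s3 
   s4     s7   s4 
   s5     s8   s5 
   s6     s9   s5 
   s7    s10   s7 
   s8    s11  s12 
   s9     s7  s12 
 * s10   s13  s10 
   s11   s10  s14 
   s12   s15  s12 
   s13   s16  s13 
   s14   s17  s14 
   s15   s18  s14 
   s16    s4  s16 
   s17   s19   s0 
   s18   s13   s0 
   s19   s16   s3 
(> = start, * = accepting)

start=s0; accept=s10; s0-x->s1; s0-y->s0; s1-x->s2; s1-y->s3; s2-x->s4; s2-y->s5; s3-x->s6; s3-y->s3; s4-x->s7; s4-y->s4; s5-x->s8; s5-y->s5; s6-x->s9; s6-y->s5; s7-x->s10; s7-y->s7; s8-x->s11; s8-y->s12; s9-x->s7; s9-y->s12; s10-x->s13; s10-y->s10; s11-x->s10; s11-y->s14; s12-x->s15; s12-y->s12; s13-x->s16; s13-y->s13; s14-x->s17; s14-y->s14; s15-x->s18; s15-y->s14; s16-x->s4; s16-y->s16; s17-x->s19; s17-y->s0; s18-x->s13; s18-y->s0; s19-x->s16; s19-y->s3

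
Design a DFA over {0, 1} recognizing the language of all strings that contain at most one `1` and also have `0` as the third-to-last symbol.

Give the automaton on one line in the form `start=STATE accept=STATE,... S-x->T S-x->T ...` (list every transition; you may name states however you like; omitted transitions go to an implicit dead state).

start=S0 accept=S7,S8,S9,S11 S0-0->S1 S0-1->S2 S1-0->S3 S1-1->S4 S2-0->S5 S2-1->S6 S3-0->S7 S3-1->S8 S4-0->S9 S4-1->S6 S5-0->S10 S5-1->S6 S6-0->S6 S6-1->S6 S7-0->S7 S7-1->S8 S8-0->S9 S8-1->S6 S9-0->S10 S9-1->S6 S10-0->S11 S10-1->S6 S11-0->S11 S11-1->S6

Handle the two conditions separately and then intersect. The first has 3 states tracking the count of `1`s, saturating at 2; the second has 15 states tracking the last 3 symbols read. A product state is a pair (one from each), accepting exactly when both do. Equivalent product states are then merged.
A 12-state machine:
          0    1  
>  S0     S1   S2 
   S1     S3   S4 
   S2     S5   S6 
   S3     S7   S8 
   S4     S9   S6 
   S5    S10   S6 
   S6     S6   S6 
 * S7     S7   S8 
 * S8     S9   S6 
 * S9    S10   S6 
   S10   S11   S6 
 * S11   S11   S6 
(> = start, * = accepting)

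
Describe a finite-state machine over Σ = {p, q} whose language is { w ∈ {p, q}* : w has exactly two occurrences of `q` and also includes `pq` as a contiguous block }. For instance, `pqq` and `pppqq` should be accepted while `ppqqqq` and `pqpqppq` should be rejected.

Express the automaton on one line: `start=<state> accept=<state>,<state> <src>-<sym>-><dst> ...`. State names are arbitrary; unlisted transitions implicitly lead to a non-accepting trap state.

start=A accept=G A-p->B A-q->C B-p->B B-q->D C-p->E C-q->F D-p->D D-q->G E-p->E E-q->G F-p->H F-q->I G-p->G G-q->J H-p->H H-q->J I-p->K I-q->I J-p->J J-q->J K-p->K K-q->J

Handle the two conditions separately and then intersect. One (4 states) tracks the count of `q`s, saturating at 3; the other (3 states) tracks whether and how much of `pq` has been seen. Each combined state is a pair, one component from each; accept when both components accept.
With 11 states:
       p  q 
>  A   B  C 
   B   B  D 
   C   E  F 
   D   D  G 
   E   E  G 
   F   H  I 
 * G   G  J 
   H   H  J 
   I   K  I 
   J   J  J 
   K   K  J 
(> = start, * = accepting)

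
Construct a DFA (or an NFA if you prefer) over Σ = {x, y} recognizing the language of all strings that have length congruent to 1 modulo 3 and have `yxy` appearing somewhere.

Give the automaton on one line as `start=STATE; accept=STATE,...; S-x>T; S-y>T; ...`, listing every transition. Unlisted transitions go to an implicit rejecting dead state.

Build one automaton per condition and run them in lockstep. One (3 states) tracks the input length modulo 3; the other (4 states) tracks whether and how much of `yxy` has been seen. Each combined state is a pair, one component from each; accept when both components accept.
12 states suffice.
          x    y  
>  q0     q1   q2 
   q1     q3   q4 
   q2     q5   q4 
   q3     q0   q6 
   q4     q7   q6 
   q5     q0   q8 
   q6     q9   q2 
   q7     q1  q10 
   q8    q10  q10 
   q9     q3  q11 
 * q10   q11  q11 
   q11    q8   q8 
(> = start, * = accepting)

start=q0; accept=q10; q0-x>q1; q0-y>q2; q1-x>q3; q1-y>q4; q2-x>q5; q2-y>q4; q3-x>q0; q3-y>q6; q4-x>q7; q4-y>q6; q5-x>q0; q5-y>q8; q6-x>q9; q6-y>q2; q7-x>q1; q7-y>q10; q8-x>q10; q8-y>q10; q9-x>q3; q9-y>q11; q10-x>q11; q10-y>q11; q11-x>q8; q11-y>q8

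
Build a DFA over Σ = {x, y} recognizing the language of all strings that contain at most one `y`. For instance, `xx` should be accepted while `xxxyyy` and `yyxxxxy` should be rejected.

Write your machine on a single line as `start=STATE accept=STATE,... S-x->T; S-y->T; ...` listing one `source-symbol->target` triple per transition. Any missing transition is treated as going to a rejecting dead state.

start=s0; accept=s0,s1; s0-x->s0; s0-y->s1; s1-x->s1; s1-y->s2; s2-x->s2; s2-y->s2

Count `y`s, saturating at 2: state s0 means no `y` yet, s1 means one `y` seen, s2 means more than one. Each `y` increments (capped at s2); other symbols loop. Accept from {s0, s1}.
With 3 states:
        x   y  
>* s0   s0  s1 
 * s1   s1  s2 
   s2   s2  s2 
(> = start, * = accepting)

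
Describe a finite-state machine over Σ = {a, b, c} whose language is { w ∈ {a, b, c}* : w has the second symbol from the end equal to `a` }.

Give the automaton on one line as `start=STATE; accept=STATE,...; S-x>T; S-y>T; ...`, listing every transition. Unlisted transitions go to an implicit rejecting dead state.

start=s0; accept=s4,s5,s6; s0-a>s1; s0-b>s2; s0-c>s3; s1-a>s4; s1-b>s5; s1-c>s6; s2-a>s7; s2-b>s8; s2-c>s9; s3-a>s10; s3-b>s11; s3-c>s12; s4-a>s4; s4-b>s5; s4-c>s6; s5-a>s7; s5-b>s8; s5-c>s9; s6-a>s10; s6-b>s11; s6-c>s12; s7-a>s4; s7-b>s5; s7-c>s6; s8-a>s7; s8-b>s8; s8-c>s9; s9-a>s10; s9-b>s11; s9-c>s12; s10-a>s4; s10-b>s5; s10-c>s6; s11-a>s7; s11-b>s8; s11-c>s9; s12-a>s10; s12-b>s11; s12-c>s12

Because acceptance depends on a position counted from the end, the machine has to buffer the most recent 2 symbols. Make each state the string of the last up-to-2 symbols read; on input `x` shift the window left and append `x`. Accept when the buffered window has length 2 and begins with `a`.
          a    b    c  
>  s0     s1   s2   s3 
   s1     s4   s5   s6 
   s2     s7   s8   s9 
   s3    s10  s11  s12 
 * s4     s4   s5   s6 
 * s5     s7   s8   s9 
 * s6    s10  s11  s12 
   s7     s4   s5   s6 
   s8     s7   s8   s9 
   s9    s10  s11  s12 
   s10    s4   s5   s6 
   s11    s7   s8   s9 
   s12   s10  s11  s12 
(> = start, * = accepting)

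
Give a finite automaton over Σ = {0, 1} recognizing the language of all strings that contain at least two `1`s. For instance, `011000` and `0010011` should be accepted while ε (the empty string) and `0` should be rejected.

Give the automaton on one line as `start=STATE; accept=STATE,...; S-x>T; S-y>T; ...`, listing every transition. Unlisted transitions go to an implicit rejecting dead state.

start=s0; accept=s2,s3; s0-0>s0; s0-1>s1; s1-0>s1; s1-1>s2; s2-0>s2; s2-1>s3; s3-0>s3; s3-1>s3

Count `1`s, saturating at 3: states s0 through s2 mean 0 through 2 `1`s seen; s3 means more than 2. Each `1` increments (capped at s3); other symbols loop. Accept from {s2, s3}.
4 states suffice.
        0   1  
>  s0   s0  s1 
   s1   s1  s2 
 * s2   s2  s3 
 * s3   s3  s3 
(> = start, * = accepting)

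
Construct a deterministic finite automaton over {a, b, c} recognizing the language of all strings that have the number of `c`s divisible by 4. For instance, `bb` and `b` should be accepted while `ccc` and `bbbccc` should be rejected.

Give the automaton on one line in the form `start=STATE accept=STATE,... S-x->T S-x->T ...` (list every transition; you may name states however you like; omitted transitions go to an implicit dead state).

start=S0 accept=S0 S0-a->S0 S0-b->S0 S0-c->S1 S1-a->S1 S1-b->S1 S1-c->S2 S2-a->S2 S2-b->S2 S2-c->S3 S3-a->S3 S3-b->S3 S3-c->S0

Keep the running count of `c`s modulo 4: each `c` advances along the cycle S0 → S1 → S2 → S3 → S0 while other symbols loop. Accept at S0.
4 states suffice.
        a   b   c  
>* S0   S0  S0  S1 
   S1   S1  S1  S2 
   S2   S2  S2  S3 
   S3   S3  S3  S0 
(> = start, * = accepting)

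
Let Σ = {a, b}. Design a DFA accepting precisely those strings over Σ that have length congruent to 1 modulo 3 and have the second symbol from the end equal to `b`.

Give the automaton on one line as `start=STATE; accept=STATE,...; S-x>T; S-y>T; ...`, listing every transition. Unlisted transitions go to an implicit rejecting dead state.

Run two small machines in parallel and take their product. The first has 3 states tracking the input length modulo 3; the second has 7 states tracking the last 2 symbols read. A product state is a pair (one from each), accepting exactly when both do.
          a    b  
>  q0     q1   q2 
   q1     q3   q4 
   q2     q5   q6 
   q3     q7   q8 
   q4     q9  q10 
   q5     q7   q8 
   q6     q9  q10 
   q7    q11  q12 
   q8    q13  q14 
   q9    q11  q12 
   q10   q13  q14 
   q11    q3   q4 
   q12    q5   q6 
 * q13    q3   q4 
 * q14    q5   q6 
(> = start, * = accepting)

start=q0; accept=q13,q14; q0-a>q1; q0-b>q2; q1-a>q3; q1-b>q4; q2-a>q5; q2-b>q6; q3-a>q7; q3-b>q8; q4-a>q9; q4-b>q10; q5-a>q7; q5-b>q8; q6-a>q9; q6-b>q10; q7-a>q11; q7-b>q12; q8-a>q13; q8-b>q14; q9-a>q11; q9-b>q12; q10-a>q13; q10-b>q14; q11-a>q3; q11-b>q4; q12-a>q5; q12-b>q6; q13-a>q3; q13-b>q4; q14-a>q5; q14-b>q6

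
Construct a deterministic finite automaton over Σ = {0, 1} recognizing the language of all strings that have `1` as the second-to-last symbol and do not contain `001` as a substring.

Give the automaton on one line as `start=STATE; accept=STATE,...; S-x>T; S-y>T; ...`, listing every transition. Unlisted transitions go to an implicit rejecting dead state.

Handle the two conditions separately and then intersect. The first has 7 states tracking the last 2 symbols read; the second has 4 states tracking partial matches of the forbidden pattern `001`. A product state is a pair (one from each), accepting exactly when both do. After merging equivalent states the machine shrinks.
        0   1  
>  s0   s1  s2 
   s1   s3  s2 
   s2   s4  s5 
   s3   s3  s3 
 * s4   s3  s2 
 * s5   s4  s5 
(> = start, * = accepting)

start=s0; accept=s4,s5; s0-0>s1; s0-1>s2; s1-0>s3; s1-1>s2; s2-0>s4; s2-1>s5; s3-0>s3; s3-1>s3; s4-0>s3; s4-1>s2; s5-0>s4; s5-1>s5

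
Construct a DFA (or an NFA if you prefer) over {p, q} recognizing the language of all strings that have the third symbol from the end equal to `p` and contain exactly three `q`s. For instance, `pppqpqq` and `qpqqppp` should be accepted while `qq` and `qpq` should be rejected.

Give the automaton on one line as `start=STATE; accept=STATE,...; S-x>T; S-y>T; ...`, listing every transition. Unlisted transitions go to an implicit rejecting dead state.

Build one automaton per condition and run them in lockstep. The first has 15 states tracking the last 3 symbols read; the second has 5 states tracking the count of `q`s, saturating at 4. A product state is a pair (one from each), accepting exactly when both do. Minimizing collapses redundant product states.
          p    q  
>  S0     S0   S1 
   S1     S2   S3 
   S2     S2   S4 
   S3     S5   S6 
   S4     S5   S7 
   S5     S8   S9 
   S6    S10  S11 
 * S7    S10  S11 
   S8     S8  S12 
   S9    S13  S11 
   S10   S14  S11 
   S11   S11  S11 
 * S12   S13  S11 
 * S13   S14  S11 
   S14   S15  S11 
 * S15   S15  S11 
(> = start, * = accepting)

start=S0; accept=S7,S12,S13,S15; S0-p>S0; S0-q>S1; S1-p>S2; S1-q>S3; S2-p>S2; S2-q>S4; S3-p>S5; S3-q>S6; S4-p>S5; S4-q>S7; S5-p>S8; S5-q>S9; S6-p>S10; S6-q>S11; S7-p>S10; S7-q>S11; S8-p>S8; S8-q>S12; S9-p>S13; S9-q>S11; S10-p>S14; S10-q>S11; S11-p>S11; S11-q>S11; S12-p>S13; S12-q>S11; S13-p>S14; S13-q>S11; S14-p>S15; S14-q>S11; S15-p>S15; S15-q>S11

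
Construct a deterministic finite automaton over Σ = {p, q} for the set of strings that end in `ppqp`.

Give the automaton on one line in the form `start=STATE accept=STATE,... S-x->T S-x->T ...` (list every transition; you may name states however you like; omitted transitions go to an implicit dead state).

start=S0 accept=S4 S0-p->S1 S0-q->S0 S1-p->S2 S1-q->S0 S2-p->S2 S2-q->S3 S3-p->S4 S3-q->S0 S4-p->S2 S4-q->S0

Remember how much of `ppqp` the current input suffix matches. State S0 means no match yet; S1 means the last symbol is `p`; S2 means the last 2 symbols are `pp`; S3 means the last 3 symbols are `ppq`; S4 means the last 4 symbols are `ppqp`. Only S4 accepts. On a mismatch, fall back to the longest proper suffix that is still a prefix of `ppqp`.
With 5 states:
        p   q  
>  S0   S1  S0 
   S1   S2  S0 
   S2   S2  S3 
   S3   S4  S0 
 * S4   S2  S0 
(> = start, * = accepting)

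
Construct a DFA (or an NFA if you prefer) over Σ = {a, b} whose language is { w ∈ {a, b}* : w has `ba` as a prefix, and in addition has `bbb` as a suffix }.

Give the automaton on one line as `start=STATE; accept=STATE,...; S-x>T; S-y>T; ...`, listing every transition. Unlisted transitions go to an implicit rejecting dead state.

Run two small machines in parallel and take their product. The first has 4 states tracking whether the input so far still matches the prefix `ba`; the second has 4 states tracking how much of the suffix `bbb` has currently been matched. A product state is a pair (one from each), accepting exactly when both do. After merging equivalent states the machine shrinks.
        a   b  
>  q0   q1  q2 
   q1   q1  q1 
   q2   q3  q1 
   q3   q3  q4 
   q4   q3  q5 
   q5   q3  q6 
 * q6   q3  q6 
(> = start, * = accepting)

start=q0; accept=q6; q0-a>q1; q0-b>q2; q1-a>q1; q1-b>q1; q2-a>q3; q2-b>q1; q3-a>q3; q3-b>q4; q4-a>q3; q4-b>q5; q5-a>q3; q5-b>q6; q6-a>q3; q6-b>q6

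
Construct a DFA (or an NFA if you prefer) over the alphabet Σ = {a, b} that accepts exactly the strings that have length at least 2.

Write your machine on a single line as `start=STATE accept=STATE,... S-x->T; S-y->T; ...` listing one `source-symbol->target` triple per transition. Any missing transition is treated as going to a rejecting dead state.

start=S0; accept=S2,S3; S0-a->S1; S0-b->S1; S1-a->S2; S1-b->S2; S2-a->S3; S2-b->S3; S3-a->S3; S3-b->S3

We only need to distinguish lengths 0, 1, …, 2, and '>2'. Chain S0 → S1 → S2 → S3 on every symbol, with S3 looping. Accepting states: {S2, S3}.
A 4-state machine:
        a   b  
>  S0   S1  S1 
   S1   S2  S2 
 * S2   S3  S3 
 * S3   S3  S3 
(> = start, * = accepting)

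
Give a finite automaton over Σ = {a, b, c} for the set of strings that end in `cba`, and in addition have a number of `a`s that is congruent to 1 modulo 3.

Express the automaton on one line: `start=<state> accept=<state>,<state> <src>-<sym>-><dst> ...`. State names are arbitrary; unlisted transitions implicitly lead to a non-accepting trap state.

start=q0 accept=q8 q0-a->q1 q0-b->q0 q0-c->q2 q1-a->q3 q1-b->q1 q1-c->q4 q2-a->q1 q2-b->q5 q2-c->q2 q3-a->q0 q3-b->q3 q3-c->q6 q4-a->q3 q4-b->q7 q4-c->q4 q5-a->q8 q5-b->q0 q5-c->q2 q6-a->q0 q6-b->q9 q6-c->q6 q7-a->q10 q7-b->q1 q7-c->q4 q8-a->q3 q8-b->q1 q8-c->q4 q9-a->q11 q9-b->q3 q9-c->q6 q10-a->q0 q10-b->q3 q10-c->q6 q11-a->q1 q11-b->q0 q11-c->q2

Build one automaton per condition and run them in lockstep. One (4 states) tracks how much of the suffix `cba` has currently been matched; the other (3 states) tracks the count of `a`s modulo 3. Each combined state is a pair, one component from each; accept when both components accept.
12 states suffice.
          a    b    c  
>  q0     q1   q0   q2 
   q1     q3   q1   q4 
   q2     q1   q5   q2 
   q3     q0   q3   q6 
   q4     q3   q7   q4 
   q5     q8   q0   q2 
   q6     q0   q9   q6 
   q7    q10   q1   q4 
 * q8     q3   q1   q4 
   q9    q11   q3   q6 
   q10    q0   q3   q6 
   q11    q1   q0   q2 
(> = start, * = accepting)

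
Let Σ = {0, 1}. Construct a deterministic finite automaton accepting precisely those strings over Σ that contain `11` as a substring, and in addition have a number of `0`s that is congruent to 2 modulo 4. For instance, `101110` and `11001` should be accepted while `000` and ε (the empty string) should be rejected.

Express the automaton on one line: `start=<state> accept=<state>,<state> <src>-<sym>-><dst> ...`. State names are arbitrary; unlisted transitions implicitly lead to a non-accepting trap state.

start=A accept=K A-0->B A-1->C B-0->D B-1->E C-0->B C-1->F D-0->G D-1->H E-0->D E-1->I F-0->I F-1->F G-0->A G-1->J H-0->G H-1->K I-0->K I-1->I J-0->A J-1->L K-0->L K-1->K L-0->F L-1->L

Handle the two conditions separately and then intersect. The first has 3 states tracking whether and how much of `11` has been seen; the second has 4 states tracking the count of `0`s modulo 4. A product state is a pair (one from each), accepting exactly when both do.
A 12-state machine:
       0  1 
>  A   B  C 
   B   D  E 
   C   B  F 
   D   G  H 
   E   D  I 
   F   I  F 
   G   A  J 
   H   G  K 
   I   K  I 
   J   A  L 
 * K   L  K 
   L   F  L 
(> = start, * = accepting)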